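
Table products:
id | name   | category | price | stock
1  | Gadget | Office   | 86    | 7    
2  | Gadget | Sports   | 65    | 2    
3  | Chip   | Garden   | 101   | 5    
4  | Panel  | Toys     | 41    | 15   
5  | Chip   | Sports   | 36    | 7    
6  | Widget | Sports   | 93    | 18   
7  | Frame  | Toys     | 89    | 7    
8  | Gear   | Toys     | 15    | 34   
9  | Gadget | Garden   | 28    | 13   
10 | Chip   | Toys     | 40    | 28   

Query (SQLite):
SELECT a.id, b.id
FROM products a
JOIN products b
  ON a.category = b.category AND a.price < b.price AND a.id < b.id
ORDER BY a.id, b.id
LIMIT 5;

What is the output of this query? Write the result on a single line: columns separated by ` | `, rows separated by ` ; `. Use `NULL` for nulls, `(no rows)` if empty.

2 | 6 ; 4 | 7 ; 5 | 6 ; 8 | 10

Pairs (a,b) with same category, a.price < b.price, a.id < b.id.
category groups: Garden:{3,9} Office:{1} Sports:{2,5,6} Toys:{4,7,8,10}
Ordered by (a.id, b.id); first 5.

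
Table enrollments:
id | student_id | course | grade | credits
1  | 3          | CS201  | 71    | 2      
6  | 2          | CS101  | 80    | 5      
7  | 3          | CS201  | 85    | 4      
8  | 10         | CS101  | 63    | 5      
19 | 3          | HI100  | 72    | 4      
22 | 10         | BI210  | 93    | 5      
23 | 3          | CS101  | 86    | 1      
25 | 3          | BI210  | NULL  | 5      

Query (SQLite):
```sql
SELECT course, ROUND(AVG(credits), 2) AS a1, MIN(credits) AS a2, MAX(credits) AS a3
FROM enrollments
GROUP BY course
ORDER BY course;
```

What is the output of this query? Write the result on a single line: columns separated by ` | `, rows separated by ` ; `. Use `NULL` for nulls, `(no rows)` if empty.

BI210 | 5 | 5 | 5 ; CS101 | 3.67 | 1 | 5 ; CS201 | 3 | 2 | 4 ; HI100 | 4 | 4 | 4

Group enrollments by course.
Per group compute: ROUND(AVG(credits), 2), MIN(credits), MAX(credits).
  BI210: ids {22, 25} → ROUND(AVG(credits), 2)=5, MIN(credits)=5, MAX(credits)=5
  CS101: ids {6, 8, 23} → ROUND(AVG(credits), 2)=3.67, MIN(credits)=1, MAX(credits)=5
  CS201: ids {1, 7} → ROUND(AVG(credits), 2)=3, MIN(credits)=2, MAX(credits)=4
  HI100: ids {19} → ROUND(AVG(credits), 2)=4, MIN(credits)=4, MAX(credits)=4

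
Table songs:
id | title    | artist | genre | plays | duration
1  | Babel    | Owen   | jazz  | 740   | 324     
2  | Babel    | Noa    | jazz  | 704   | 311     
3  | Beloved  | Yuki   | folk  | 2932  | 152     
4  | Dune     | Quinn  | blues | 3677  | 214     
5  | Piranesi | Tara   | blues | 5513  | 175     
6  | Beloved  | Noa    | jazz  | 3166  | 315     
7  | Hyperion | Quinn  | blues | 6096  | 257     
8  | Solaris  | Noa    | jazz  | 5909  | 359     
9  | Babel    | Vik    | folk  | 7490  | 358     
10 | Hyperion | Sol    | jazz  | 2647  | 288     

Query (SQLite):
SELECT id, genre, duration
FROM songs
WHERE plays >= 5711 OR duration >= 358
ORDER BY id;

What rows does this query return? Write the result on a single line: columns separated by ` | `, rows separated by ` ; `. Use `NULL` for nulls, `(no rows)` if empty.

7 | blues | 257 ; 8 | jazz | 359 ; 9 | folk | 358

plays >= 5711: ids {7, 8, 9}
duration >= 358: ids {8, 9}
Combine with OR.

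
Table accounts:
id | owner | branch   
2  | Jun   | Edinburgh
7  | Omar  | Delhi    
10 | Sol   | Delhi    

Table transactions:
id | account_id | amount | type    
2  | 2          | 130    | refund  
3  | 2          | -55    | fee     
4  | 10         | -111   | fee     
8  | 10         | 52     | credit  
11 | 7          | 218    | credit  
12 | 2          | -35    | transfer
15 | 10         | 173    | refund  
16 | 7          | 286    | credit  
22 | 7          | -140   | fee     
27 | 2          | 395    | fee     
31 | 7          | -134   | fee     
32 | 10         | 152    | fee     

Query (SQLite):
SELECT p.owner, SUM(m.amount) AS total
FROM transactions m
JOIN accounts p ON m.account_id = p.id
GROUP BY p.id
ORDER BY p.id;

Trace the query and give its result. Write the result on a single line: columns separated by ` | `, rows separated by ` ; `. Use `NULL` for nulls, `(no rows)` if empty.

Join each transactions row to its accounts via account_id.
Group joined rows by accounts.id; compute SUM(m.amount) per group.
  2: ids {2, 3, 12, 27} → SUM(m.amount)=435
  7: ids {11, 16, 22, 31} → SUM(m.amount)=230
  10: ids {4, 8, 15, 32} → SUM(m.amount)=266

Jun | 435 ; Omar | 230 ; Sol | 266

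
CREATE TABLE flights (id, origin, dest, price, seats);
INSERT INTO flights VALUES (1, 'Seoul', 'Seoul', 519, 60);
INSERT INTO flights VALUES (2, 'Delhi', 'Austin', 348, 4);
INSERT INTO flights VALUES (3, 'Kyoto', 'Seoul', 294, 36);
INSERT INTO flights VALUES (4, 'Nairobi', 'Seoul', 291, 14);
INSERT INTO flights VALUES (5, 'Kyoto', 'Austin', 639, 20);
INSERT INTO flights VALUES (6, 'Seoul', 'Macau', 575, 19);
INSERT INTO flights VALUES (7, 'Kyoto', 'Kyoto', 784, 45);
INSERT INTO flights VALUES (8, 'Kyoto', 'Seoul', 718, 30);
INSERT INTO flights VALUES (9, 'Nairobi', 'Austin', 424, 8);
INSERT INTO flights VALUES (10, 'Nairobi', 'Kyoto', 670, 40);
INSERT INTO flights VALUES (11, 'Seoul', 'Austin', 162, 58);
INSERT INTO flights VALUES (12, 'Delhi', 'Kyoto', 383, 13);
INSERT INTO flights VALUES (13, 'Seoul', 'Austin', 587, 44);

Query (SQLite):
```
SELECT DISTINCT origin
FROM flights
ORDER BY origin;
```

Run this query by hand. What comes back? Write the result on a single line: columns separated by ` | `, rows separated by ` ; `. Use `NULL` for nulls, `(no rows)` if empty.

Collect distinct origin values from flights.

Delhi ; Kyoto ; Nairobi ; Seoul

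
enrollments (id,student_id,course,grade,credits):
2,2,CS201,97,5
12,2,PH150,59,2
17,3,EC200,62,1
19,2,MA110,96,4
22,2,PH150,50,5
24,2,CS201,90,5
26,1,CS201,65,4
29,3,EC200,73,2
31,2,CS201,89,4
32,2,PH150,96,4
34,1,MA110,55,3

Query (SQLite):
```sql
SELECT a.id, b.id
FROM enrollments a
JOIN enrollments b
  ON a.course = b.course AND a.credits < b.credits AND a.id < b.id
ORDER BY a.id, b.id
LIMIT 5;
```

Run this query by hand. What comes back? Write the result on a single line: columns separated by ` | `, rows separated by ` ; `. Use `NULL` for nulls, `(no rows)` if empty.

12 | 22 ; 12 | 32 ; 17 | 29

Pairs (a,b) with same course, a.credits < b.credits, a.id < b.id.
course groups: CS201:{2,24,26,31} EC200:{17,29} MA110:{19,34} PH150:{12,22,32}
Ordered by (a.id, b.id); first 5.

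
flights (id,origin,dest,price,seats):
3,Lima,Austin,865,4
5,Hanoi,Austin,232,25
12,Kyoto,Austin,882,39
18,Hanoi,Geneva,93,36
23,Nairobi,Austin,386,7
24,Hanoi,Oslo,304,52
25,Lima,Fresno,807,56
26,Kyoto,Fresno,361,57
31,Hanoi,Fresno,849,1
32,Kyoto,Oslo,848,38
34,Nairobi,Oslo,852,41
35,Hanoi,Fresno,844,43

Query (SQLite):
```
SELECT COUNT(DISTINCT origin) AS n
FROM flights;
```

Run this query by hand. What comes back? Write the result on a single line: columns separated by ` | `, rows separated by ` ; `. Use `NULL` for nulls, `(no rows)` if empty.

Count distinct non-NULL origin values.

4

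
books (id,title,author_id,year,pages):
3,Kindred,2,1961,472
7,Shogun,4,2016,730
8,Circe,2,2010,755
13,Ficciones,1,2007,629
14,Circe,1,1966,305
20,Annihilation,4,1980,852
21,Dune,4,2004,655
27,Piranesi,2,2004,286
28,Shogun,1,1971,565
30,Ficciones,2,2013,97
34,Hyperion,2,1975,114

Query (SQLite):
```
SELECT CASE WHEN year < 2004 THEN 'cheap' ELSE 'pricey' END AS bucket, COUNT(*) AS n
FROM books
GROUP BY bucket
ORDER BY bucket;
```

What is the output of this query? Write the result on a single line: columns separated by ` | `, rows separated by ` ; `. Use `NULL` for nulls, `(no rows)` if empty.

Bucket rows by year < 2004 → 'cheap' else 'pricey'; count each bucket.

cheap | 5 ; pricey | 6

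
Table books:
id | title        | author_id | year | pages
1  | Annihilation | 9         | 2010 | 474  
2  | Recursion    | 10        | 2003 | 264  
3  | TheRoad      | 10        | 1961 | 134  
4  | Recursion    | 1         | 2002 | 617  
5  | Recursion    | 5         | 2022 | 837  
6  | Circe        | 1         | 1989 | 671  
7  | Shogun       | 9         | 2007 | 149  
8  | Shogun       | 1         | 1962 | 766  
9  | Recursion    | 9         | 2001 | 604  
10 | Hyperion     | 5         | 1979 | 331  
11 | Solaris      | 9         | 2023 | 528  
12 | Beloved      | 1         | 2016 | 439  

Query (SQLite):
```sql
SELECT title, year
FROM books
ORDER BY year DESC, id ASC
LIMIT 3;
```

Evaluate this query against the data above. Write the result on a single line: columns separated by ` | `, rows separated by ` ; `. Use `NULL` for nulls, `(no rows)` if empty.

Sort by year desc, tiebreak id asc: (2023, id=11), (2022, id=5), (2016, id=12), (2010, id=1), (2007, id=7), (2003, id=2) …. Take first 3.

Solaris | 2023 ; Recursion | 2022 ; Beloved | 2016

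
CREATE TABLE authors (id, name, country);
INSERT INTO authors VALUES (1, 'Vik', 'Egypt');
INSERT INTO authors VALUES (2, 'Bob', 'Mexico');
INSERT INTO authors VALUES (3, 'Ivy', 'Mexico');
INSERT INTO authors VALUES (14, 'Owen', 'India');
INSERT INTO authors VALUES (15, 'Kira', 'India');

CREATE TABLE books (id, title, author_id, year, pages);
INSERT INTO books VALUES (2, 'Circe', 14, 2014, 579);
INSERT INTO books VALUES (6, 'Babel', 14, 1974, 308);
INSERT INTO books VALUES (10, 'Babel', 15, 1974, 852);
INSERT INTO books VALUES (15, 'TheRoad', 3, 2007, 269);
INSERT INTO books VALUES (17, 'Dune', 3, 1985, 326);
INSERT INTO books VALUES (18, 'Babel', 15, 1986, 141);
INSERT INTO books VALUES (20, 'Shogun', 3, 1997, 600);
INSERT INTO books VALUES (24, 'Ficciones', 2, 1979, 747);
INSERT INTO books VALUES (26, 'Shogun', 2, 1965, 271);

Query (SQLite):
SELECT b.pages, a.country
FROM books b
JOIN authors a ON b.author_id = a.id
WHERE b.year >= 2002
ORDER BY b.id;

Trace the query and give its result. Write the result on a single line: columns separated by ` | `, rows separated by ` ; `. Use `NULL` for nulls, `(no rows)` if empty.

Each books row matches the authors row where author_id = authors.id.
Then keep rows with b.year >= 2002.

579 | India ; 269 | Mexico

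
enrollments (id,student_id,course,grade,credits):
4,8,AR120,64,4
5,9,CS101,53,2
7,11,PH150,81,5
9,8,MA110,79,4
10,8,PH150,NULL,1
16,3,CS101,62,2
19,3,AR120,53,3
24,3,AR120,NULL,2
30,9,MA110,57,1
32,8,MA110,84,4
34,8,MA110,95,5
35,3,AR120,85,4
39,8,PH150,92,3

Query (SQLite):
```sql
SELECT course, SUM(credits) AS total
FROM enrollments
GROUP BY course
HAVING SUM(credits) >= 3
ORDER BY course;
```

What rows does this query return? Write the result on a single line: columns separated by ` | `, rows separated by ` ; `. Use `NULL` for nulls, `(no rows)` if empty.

Partition enrollments by course; compute SUM(credits) within each group.
HAVING: keep groups where SUM(credits) >= 3.
  AR120: ids {4, 19, 24, 35} → SUM(credits)=13
  CS101: ids {5, 16} → SUM(credits)=4
  MA110: ids {9, 30, 32, 34} → SUM(credits)=14
  PH150: ids {7, 10, 39} → SUM(credits)=9

AR120 | 13 ; CS101 | 4 ; MA110 | 14 ; PH150 | 9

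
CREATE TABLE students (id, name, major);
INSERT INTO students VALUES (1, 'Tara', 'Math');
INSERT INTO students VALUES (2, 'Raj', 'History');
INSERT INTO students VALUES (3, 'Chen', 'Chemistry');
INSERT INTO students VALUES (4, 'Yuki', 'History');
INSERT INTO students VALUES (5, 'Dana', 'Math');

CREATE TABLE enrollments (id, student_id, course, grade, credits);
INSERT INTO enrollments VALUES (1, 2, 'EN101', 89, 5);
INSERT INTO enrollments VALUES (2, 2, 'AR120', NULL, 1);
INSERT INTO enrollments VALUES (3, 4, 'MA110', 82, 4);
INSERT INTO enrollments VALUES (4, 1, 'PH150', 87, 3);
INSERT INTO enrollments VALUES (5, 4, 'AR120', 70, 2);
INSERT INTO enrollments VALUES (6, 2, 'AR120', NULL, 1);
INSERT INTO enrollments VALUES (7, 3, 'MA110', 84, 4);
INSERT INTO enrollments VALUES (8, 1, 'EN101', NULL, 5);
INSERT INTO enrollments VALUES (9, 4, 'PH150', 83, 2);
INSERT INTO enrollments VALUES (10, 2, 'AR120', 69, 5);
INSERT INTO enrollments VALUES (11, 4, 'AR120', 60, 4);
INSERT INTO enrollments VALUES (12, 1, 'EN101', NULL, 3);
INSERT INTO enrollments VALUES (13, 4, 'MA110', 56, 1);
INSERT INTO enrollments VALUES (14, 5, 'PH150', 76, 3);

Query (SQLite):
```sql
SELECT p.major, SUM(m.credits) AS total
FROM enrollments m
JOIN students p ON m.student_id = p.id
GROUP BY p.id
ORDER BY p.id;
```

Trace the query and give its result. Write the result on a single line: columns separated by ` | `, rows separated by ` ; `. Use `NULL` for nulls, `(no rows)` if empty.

Join each enrollments row to its students via student_id.
Group joined rows by students.id; compute SUM(m.credits) per group.
  1: ids {4, 8, 12} → SUM(m.credits)=11
  2: ids {1, 2, 6, 10} → SUM(m.credits)=12
  3: ids {7} → SUM(m.credits)=4
  4: ids {3, 5, 9, 11, 13} → SUM(m.credits)=13
  5: ids {14} → SUM(m.credits)=3

Math | 11 ; History | 12 ; Chemistry | 4 ; History | 13 ; Math | 3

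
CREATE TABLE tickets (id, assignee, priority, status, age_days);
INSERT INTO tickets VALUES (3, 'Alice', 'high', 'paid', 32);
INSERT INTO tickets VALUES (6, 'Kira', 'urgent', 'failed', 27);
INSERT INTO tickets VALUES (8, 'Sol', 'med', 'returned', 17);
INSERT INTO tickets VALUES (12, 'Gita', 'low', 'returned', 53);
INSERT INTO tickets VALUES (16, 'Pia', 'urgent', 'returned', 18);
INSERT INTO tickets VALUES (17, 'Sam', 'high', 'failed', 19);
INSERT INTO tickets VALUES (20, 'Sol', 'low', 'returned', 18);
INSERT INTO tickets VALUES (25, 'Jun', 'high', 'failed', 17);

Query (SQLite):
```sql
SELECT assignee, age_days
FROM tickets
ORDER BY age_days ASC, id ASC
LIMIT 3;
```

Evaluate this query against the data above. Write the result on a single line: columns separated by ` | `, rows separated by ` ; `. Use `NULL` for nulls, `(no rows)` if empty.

Sort by age_days asc, tiebreak id asc: (17, id=8), (17, id=25), (18, id=16), (18, id=20), (19, id=17), (27, id=6) …. Take first 3.

Sol | 17 ; Jun | 17 ; Pia | 18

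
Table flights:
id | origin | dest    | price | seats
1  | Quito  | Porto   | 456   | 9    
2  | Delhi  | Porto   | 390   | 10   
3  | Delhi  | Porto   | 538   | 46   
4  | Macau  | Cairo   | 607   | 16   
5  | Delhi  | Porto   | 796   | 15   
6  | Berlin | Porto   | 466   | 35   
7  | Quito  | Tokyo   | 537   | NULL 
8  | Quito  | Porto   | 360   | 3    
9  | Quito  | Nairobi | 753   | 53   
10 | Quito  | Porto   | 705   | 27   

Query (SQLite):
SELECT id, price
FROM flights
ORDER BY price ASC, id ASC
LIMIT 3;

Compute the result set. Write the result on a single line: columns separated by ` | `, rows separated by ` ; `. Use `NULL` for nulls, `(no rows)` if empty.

8 | 360 ; 2 | 390 ; 1 | 456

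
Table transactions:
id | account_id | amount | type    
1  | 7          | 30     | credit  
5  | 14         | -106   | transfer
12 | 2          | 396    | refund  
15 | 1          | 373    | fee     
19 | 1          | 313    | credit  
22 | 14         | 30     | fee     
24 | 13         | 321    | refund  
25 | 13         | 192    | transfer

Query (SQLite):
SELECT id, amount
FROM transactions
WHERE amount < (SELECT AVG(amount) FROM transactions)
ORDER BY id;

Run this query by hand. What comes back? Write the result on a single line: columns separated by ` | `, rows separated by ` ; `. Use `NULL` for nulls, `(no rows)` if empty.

Scalar subquery: AVG(amount) over all transactions rows = 193.625.
Keep rows where amount < that value.

1 | 30 ; 5 | -106 ; 22 | 30 ; 25 | 192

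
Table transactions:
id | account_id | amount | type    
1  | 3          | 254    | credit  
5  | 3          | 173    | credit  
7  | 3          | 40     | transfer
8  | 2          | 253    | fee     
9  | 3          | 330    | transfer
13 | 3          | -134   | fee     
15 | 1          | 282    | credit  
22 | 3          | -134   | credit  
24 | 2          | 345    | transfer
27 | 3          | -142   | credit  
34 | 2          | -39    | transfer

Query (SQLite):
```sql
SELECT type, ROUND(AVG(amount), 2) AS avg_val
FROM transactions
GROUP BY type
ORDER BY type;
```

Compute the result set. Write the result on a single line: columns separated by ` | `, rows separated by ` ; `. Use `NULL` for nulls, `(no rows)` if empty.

credit | 86.6 ; fee | 59.5 ; transfer | 169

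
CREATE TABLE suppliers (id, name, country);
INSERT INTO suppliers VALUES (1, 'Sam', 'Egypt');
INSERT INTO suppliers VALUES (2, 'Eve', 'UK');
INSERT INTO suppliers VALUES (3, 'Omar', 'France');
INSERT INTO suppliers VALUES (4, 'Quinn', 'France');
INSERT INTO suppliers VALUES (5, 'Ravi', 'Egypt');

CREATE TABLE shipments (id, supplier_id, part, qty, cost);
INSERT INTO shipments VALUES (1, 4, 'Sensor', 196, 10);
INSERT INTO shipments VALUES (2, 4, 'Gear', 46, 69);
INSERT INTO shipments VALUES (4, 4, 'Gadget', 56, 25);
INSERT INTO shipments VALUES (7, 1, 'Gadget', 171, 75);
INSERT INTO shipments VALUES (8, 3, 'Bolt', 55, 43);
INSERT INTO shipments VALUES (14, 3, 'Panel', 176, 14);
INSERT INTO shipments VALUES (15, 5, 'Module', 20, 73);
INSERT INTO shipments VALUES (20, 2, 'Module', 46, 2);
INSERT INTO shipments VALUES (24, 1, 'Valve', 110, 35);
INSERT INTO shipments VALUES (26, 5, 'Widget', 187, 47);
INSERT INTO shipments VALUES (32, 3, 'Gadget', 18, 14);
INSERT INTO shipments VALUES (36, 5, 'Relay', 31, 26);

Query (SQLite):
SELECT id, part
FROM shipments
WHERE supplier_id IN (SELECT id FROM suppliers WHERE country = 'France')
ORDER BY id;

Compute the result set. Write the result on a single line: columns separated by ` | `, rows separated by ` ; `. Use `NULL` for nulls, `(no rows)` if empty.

1 | Sensor ; 2 | Gear ; 4 | Gadget ; 8 | Bolt ; 14 | Panel ; 32 | Gadget

Inner query: suppliers.id where country = 'France'.
Outer: keep shipments rows whose supplier_id is in that set.
Inner query → {3, 4}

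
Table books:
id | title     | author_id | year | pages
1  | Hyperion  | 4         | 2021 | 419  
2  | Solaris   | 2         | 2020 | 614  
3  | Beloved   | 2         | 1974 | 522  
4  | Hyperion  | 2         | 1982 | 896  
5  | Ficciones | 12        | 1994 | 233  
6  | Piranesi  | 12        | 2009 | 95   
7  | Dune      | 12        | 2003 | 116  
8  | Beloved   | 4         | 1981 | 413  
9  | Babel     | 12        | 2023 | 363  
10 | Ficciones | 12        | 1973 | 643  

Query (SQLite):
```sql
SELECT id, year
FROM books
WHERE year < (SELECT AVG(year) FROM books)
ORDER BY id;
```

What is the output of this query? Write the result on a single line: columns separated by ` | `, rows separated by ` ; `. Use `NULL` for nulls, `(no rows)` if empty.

Scalar subquery: AVG(year) over all books rows = 1998.0.
Keep rows where year < that value.

3 | 1974 ; 4 | 1982 ; 5 | 1994 ; 8 | 1981 ; 10 | 1973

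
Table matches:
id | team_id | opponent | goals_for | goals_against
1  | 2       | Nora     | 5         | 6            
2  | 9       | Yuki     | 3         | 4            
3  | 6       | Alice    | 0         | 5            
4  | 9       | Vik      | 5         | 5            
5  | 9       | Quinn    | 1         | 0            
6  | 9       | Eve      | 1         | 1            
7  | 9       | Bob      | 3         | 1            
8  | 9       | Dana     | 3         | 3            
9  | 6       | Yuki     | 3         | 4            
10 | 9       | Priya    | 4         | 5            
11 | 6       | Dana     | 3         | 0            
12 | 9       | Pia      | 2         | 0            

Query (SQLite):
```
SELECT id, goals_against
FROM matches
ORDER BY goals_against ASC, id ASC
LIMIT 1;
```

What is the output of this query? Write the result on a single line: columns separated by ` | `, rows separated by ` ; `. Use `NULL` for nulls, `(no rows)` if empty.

Sort by goals_against asc, tiebreak id asc: (0, id=5), (0, id=11), (0, id=12), (1, id=6) …. Take first 1.

5 | 0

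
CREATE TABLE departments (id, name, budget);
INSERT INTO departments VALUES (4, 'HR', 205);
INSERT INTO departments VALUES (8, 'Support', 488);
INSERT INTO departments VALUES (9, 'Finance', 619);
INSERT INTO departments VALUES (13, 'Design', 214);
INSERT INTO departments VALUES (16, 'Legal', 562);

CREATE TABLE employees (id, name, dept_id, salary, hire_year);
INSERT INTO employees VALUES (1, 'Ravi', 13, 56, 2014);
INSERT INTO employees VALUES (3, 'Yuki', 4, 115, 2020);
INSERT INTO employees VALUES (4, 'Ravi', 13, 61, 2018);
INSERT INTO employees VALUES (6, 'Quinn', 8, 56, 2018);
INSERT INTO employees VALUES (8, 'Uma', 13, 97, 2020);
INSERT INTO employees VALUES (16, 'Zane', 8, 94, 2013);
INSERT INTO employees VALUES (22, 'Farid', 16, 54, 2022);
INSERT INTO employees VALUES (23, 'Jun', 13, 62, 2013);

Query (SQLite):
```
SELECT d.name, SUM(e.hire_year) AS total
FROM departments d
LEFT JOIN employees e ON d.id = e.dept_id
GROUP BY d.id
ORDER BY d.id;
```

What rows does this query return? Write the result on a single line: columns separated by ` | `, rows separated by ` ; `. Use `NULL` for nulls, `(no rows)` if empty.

HR | 2020 ; Support | 4031 ; Finance | NULL ; Design | 8065 ; Legal | 2022

LEFT JOIN keeps every departments row; unmatched ones get NULL for employees columns.
Group by departments.id and compute SUM(e.hire_year). SUM over an all-NULL group is NULL.
  4: ids {3} → SUM(e.hire_year)=2020
  8: ids {6, 16} → SUM(e.hire_year)=4031
  9: ids {—} → SUM(e.hire_year)=NULL
  13: ids {1, 4, 8, 23} → SUM(e.hire_year)=8065
  16: ids {22} → SUM(e.hire_year)=2022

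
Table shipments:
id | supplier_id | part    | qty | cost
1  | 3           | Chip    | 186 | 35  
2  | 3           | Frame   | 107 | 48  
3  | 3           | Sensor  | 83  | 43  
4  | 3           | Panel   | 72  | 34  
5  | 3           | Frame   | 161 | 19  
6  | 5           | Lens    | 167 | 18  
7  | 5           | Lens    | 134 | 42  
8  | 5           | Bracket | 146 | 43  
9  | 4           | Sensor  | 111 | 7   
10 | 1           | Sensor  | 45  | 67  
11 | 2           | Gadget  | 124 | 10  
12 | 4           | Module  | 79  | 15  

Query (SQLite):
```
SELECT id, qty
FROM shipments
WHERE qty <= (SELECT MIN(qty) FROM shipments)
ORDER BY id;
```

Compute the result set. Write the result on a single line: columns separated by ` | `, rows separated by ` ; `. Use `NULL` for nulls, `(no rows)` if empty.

10 | 45

Scalar subquery: MIN(qty) over all shipments rows = 45.
Keep rows where qty <= that value.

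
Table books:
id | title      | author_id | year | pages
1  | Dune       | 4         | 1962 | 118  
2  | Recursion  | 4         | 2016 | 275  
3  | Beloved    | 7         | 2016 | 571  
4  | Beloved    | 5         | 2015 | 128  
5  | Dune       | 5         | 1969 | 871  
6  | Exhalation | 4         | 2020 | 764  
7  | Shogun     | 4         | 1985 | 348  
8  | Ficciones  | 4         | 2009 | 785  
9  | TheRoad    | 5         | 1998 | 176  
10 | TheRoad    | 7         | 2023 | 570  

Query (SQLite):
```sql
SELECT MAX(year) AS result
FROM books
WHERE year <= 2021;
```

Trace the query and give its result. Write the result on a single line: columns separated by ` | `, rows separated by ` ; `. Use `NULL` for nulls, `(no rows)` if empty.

Rows where year <= 2021 → year values: [1962, 2016, 2016, 2015, 1969, 2020, 1985, 2009, 1998].
MAX of non-NULL values = 2020.

2020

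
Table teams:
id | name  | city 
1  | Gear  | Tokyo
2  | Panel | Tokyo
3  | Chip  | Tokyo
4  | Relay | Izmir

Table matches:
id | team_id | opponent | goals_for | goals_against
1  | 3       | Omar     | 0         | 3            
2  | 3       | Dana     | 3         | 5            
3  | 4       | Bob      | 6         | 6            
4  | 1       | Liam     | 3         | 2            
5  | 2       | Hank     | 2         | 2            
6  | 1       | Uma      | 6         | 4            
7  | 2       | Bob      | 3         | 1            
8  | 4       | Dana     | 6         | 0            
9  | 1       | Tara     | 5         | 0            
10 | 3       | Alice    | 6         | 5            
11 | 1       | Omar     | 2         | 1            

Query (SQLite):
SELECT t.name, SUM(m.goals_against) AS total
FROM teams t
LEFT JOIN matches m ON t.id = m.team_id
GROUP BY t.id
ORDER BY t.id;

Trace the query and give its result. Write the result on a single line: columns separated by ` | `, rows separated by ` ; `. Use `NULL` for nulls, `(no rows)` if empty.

LEFT JOIN keeps every teams row; unmatched ones get NULL for matches columns.
Group by teams.id and compute SUM(m.goals_against). SUM over an all-NULL group is NULL.
  1: ids {4, 6, 9, 11} → SUM(m.goals_against)=7
  2: ids {5, 7} → SUM(m.goals_against)=3
  3: ids {1, 2, 10} → SUM(m.goals_against)=13
  4: ids {3, 8} → SUM(m.goals_against)=6

Gear | 7 ; Panel | 3 ; Chip | 13 ; Relay | 6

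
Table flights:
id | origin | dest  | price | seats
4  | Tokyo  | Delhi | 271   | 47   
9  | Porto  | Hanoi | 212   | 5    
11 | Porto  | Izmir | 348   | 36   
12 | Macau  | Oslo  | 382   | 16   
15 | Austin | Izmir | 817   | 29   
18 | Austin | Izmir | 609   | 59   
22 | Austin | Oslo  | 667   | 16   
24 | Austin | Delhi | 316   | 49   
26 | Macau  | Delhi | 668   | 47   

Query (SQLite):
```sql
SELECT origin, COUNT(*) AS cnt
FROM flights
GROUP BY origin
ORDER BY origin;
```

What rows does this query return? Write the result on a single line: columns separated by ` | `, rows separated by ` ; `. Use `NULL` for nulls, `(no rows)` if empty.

Austin | 4 ; Macau | 2 ; Porto | 2 ; Tokyo | 1

Partition flights by origin; compute COUNT(*) within each group.
  Austin: ids {15, 18, 22, 24} → COUNT(*)=4
  Macau: ids {12, 26} → COUNT(*)=2
  Porto: ids {9, 11} → COUNT(*)=2
  Tokyo: ids {4} → COUNT(*)=1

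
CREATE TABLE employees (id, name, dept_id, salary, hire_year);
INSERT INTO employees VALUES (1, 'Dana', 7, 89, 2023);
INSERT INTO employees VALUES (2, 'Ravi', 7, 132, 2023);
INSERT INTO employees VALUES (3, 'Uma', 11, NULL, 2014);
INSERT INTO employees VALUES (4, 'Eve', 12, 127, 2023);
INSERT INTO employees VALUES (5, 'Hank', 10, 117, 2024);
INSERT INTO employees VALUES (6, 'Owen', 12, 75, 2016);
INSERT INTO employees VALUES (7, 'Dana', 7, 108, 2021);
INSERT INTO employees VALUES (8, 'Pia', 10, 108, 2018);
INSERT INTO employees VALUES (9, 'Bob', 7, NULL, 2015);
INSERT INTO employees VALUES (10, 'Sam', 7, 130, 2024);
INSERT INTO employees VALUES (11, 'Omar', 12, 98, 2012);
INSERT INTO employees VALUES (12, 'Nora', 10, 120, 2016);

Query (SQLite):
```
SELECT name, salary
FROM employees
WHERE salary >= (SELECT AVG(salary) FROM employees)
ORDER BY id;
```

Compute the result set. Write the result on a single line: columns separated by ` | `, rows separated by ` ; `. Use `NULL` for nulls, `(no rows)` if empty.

Ravi | 132 ; Eve | 127 ; Hank | 117 ; Sam | 130 ; Nora | 120

Scalar subquery: AVG(salary) over all employees rows = 110.4.
Keep rows where salary >= that value.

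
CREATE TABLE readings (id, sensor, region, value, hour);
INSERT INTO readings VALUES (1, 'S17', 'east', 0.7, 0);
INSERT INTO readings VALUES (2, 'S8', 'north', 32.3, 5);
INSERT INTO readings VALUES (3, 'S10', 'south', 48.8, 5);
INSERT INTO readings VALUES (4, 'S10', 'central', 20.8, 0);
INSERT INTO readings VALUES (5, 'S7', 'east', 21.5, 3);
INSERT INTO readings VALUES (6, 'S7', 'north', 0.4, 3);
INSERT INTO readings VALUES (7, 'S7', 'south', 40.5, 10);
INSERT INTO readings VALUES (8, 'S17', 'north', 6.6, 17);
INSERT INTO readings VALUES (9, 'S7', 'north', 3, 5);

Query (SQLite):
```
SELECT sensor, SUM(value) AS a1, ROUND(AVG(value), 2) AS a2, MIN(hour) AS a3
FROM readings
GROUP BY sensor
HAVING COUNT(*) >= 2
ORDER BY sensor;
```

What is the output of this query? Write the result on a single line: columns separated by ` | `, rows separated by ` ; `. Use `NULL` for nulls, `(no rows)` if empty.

S10 | 69.6 | 34.8 | 0 ; S17 | 7.3 | 3.65 | 0 ; S7 | 65.4 | 16.35 | 3

Group readings by sensor.
Per group compute: SUM(value), ROUND(AVG(value), 2), MIN(hour).
HAVING: drop groups with fewer than 2 rows.
  S10: ids {3, 4} → SUM(value)=69.6, ROUND(AVG(value), 2)=34.8, MIN(hour)=0
  S17: ids {1, 8} → SUM(value)=7.3, ROUND(AVG(value), 2)=3.65, MIN(hour)=0
  S7: ids {5, 6, 7, 9} → SUM(value)=65.4, ROUND(AVG(value), 2)=16.35, MIN(hour)=3
  S8: ids {2} → SUM(value)=32.3, ROUND(AVG(value), 2)=32.3, MIN(hour)=5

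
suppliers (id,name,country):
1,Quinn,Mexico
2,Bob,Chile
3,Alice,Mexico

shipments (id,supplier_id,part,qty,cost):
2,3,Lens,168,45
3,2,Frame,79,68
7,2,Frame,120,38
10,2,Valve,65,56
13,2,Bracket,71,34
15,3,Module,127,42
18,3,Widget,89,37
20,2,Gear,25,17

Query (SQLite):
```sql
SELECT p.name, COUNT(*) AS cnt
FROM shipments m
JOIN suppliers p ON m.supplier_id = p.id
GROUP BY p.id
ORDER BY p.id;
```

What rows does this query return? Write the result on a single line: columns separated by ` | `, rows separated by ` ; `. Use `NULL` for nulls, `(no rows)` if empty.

Bob | 5 ; Alice | 3

Join each shipments row to its suppliers via supplier_id.
Group joined rows by suppliers.id; compute COUNT(*) per group.
  2: ids {3, 7, 10, 13, 20} → COUNT(*)=5
  3: ids {2, 15, 18} → COUNT(*)=3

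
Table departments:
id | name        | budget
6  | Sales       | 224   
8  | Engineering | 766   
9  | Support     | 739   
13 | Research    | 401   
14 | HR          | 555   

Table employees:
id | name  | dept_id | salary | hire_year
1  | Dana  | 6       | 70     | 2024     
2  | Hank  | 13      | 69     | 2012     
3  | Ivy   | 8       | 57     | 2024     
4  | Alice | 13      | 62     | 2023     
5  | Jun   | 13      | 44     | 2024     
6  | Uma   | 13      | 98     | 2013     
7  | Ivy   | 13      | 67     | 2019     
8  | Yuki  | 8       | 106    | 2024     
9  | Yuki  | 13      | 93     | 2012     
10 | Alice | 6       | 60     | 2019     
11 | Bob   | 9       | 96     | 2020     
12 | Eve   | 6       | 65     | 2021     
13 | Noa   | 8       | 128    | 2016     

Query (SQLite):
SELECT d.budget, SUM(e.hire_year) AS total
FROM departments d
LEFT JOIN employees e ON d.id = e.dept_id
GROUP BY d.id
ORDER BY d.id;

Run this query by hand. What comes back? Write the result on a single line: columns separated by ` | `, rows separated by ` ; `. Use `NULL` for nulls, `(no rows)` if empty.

LEFT JOIN keeps every departments row; unmatched ones get NULL for employees columns.
Group by departments.id and compute SUM(e.hire_year). SUM over an all-NULL group is NULL.
  6: ids {1, 10, 12} → SUM(e.hire_year)=6064
  8: ids {3, 8, 13} → SUM(e.hire_year)=6064
  9: ids {11} → SUM(e.hire_year)=2020
  13: ids {2, 4, 5, 6, 7, 9} → SUM(e.hire_year)=12103
  14: ids {—} → SUM(e.hire_year)=NULL

224 | 6064 ; 766 | 6064 ; 739 | 2020 ; 401 | 12103 ; 555 | NULL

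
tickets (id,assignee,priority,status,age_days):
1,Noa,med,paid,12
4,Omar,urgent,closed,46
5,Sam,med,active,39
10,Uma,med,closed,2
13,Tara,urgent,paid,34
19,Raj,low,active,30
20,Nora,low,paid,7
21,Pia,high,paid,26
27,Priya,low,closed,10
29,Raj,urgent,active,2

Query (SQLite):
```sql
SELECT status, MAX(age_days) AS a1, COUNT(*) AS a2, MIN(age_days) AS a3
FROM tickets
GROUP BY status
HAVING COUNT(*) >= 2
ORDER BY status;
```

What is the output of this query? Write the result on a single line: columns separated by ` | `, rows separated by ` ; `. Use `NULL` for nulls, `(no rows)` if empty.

active | 39 | 3 | 2 ; closed | 46 | 3 | 2 ; paid | 34 | 4 | 7

Group tickets by status.
Per group compute: MAX(age_days), COUNT(*), MIN(age_days).
HAVING: drop groups with fewer than 2 rows.
  active: ids {5, 19, 29} → MAX(age_days)=39, COUNT(*)=3, MIN(age_days)=2
  closed: ids {4, 10, 27} → MAX(age_days)=46, COUNT(*)=3, MIN(age_days)=2
  paid: ids {1, 13, 20, 21} → MAX(age_days)=34, COUNT(*)=4, MIN(age_days)=7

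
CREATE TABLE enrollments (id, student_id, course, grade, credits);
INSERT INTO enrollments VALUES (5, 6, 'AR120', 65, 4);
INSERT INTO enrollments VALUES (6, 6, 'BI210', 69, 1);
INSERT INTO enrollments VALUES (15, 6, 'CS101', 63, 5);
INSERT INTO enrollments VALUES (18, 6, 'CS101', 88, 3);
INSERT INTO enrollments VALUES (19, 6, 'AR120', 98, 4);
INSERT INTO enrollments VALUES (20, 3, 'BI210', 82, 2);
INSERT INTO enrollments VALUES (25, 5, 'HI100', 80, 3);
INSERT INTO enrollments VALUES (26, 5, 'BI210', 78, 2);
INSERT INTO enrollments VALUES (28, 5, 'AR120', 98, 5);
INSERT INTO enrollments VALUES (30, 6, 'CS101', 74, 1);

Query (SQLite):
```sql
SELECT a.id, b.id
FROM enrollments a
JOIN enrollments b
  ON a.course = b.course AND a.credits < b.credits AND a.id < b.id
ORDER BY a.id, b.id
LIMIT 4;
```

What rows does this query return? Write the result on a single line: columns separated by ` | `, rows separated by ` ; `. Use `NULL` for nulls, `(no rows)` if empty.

5 | 28 ; 6 | 20 ; 6 | 26 ; 19 | 28

Pairs (a,b) with same course, a.credits < b.credits, a.id < b.id.
course groups: AR120:{5,19,28} BI210:{6,20,26} CS101:{15,18,30} HI100:{25}
Ordered by (a.id, b.id); first 4.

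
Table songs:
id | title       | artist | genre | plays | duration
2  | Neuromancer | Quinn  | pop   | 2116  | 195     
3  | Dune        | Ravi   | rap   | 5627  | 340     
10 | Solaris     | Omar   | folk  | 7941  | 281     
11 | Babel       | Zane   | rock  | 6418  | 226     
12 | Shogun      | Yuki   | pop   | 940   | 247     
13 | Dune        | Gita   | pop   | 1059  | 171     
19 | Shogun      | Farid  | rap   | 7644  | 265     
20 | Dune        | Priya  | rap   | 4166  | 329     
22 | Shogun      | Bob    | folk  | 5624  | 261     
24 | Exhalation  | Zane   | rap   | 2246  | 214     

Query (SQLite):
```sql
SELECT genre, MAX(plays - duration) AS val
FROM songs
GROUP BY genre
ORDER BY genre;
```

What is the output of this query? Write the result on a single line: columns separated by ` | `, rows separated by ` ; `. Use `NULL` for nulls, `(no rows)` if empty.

folk | 7660 ; pop | 1921 ; rap | 7379 ; rock | 6192

For each row compute plays - duration.
Group by genre; take MAX of the expression per group.
  folk: ids {10, 22} → MAX(plays - duration)=7660
  pop: ids {2, 12, 13} → MAX(plays - duration)=1921
  rap: ids {3, 19, 20, 24} → MAX(plays - duration)=7379
  rock: ids {11} → MAX(plays - duration)=6192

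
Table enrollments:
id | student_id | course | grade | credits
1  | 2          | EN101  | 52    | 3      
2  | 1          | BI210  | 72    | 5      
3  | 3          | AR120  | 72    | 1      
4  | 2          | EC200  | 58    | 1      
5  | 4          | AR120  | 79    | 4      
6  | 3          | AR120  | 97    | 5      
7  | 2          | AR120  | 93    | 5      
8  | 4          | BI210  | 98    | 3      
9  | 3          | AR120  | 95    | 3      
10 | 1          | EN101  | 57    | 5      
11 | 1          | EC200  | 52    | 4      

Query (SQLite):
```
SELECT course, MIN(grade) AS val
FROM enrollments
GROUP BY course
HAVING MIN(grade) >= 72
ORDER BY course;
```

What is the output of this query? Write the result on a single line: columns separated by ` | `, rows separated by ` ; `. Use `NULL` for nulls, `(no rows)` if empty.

Partition enrollments by course; compute MIN(grade) within each group.
HAVING: keep groups where MIN(grade) >= 72.
  AR120: ids {3, 5, 6, 7, 9} → MIN(grade)=72
  BI210: ids {2, 8} → MIN(grade)=72
  EC200: ids {4, 11} → MIN(grade)=52
  EN101: ids {1, 10} → MIN(grade)=52

AR120 | 72 ; BI210 | 72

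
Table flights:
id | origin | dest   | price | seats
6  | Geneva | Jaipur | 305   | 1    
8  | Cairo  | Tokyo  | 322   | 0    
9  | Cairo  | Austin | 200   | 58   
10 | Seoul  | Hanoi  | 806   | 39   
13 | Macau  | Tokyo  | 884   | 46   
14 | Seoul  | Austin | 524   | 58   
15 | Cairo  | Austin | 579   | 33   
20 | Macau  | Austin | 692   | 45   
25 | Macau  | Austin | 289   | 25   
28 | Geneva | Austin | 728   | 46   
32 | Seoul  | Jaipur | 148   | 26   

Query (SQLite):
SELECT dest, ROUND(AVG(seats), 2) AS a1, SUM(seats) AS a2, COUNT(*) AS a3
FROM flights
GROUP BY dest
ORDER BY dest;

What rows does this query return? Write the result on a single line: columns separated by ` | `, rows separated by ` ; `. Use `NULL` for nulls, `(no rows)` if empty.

Austin | 44.17 | 265 | 6 ; Hanoi | 39 | 39 | 1 ; Jaipur | 13.5 | 27 | 2 ; Tokyo | 23 | 46 | 2

Group flights by dest.
Per group compute: ROUND(AVG(seats), 2), SUM(seats), COUNT(*).
  Austin: ids {9, 14, 15, 20, 25, 28} → ROUND(AVG(seats), 2)=44.17, SUM(seats)=265, COUNT(*)=6
  Hanoi: ids {10} → ROUND(AVG(seats), 2)=39, SUM(seats)=39, COUNT(*)=1
  Jaipur: ids {6, 32} → ROUND(AVG(seats), 2)=13.5, SUM(seats)=27, COUNT(*)=2
  Tokyo: ids {8, 13} → ROUND(AVG(seats), 2)=23, SUM(seats)=46, COUNT(*)=2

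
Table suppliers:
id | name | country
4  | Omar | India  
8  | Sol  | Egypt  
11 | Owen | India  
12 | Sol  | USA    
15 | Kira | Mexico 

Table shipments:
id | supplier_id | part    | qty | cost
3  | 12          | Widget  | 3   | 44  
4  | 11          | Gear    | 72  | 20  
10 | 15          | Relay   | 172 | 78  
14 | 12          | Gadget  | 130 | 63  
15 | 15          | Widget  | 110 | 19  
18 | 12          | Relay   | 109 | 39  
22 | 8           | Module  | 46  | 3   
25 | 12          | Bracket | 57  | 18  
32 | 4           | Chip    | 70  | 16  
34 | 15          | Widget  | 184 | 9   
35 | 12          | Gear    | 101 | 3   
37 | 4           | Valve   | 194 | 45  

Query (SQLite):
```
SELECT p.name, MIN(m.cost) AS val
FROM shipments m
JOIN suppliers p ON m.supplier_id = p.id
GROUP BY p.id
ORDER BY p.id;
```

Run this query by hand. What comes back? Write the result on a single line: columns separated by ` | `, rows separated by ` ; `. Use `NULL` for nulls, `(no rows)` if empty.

Join each shipments row to its suppliers via supplier_id.
Group joined rows by suppliers.id; compute MIN(m.cost) per group.
  4: ids {32, 37} → MIN(m.cost)=16
  8: ids {22} → MIN(m.cost)=3
  11: ids {4} → MIN(m.cost)=20
  12: ids {3, 14, 18, 25, 35} → MIN(m.cost)=3
  15: ids {10, 15, 34} → MIN(m.cost)=9

Omar | 16 ; Sol | 3 ; Owen | 20 ; Sol | 3 ; Kira | 9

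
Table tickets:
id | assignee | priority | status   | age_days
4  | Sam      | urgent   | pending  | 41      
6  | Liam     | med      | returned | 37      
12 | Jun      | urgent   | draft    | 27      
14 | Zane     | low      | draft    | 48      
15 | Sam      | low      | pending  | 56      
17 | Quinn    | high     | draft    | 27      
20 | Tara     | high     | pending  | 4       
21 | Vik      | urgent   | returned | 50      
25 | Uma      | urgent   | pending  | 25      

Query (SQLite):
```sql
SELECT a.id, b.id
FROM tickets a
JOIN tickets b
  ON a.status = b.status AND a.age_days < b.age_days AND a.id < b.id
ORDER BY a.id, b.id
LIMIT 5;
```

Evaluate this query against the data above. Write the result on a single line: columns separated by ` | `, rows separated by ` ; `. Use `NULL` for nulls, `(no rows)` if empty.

4 | 15 ; 6 | 21 ; 12 | 14 ; 20 | 25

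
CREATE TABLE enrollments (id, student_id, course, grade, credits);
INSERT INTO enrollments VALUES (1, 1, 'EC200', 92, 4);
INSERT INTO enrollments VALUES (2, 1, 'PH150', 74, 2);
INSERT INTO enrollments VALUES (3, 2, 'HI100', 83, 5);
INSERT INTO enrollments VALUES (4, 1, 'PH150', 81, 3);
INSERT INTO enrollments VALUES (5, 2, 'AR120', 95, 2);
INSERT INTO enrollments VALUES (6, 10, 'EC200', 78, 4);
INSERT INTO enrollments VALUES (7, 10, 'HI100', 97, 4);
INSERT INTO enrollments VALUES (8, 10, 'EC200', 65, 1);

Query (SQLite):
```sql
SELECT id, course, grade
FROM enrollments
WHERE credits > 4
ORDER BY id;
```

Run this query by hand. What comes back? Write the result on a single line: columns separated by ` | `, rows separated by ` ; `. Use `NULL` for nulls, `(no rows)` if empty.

3 | HI100 | 83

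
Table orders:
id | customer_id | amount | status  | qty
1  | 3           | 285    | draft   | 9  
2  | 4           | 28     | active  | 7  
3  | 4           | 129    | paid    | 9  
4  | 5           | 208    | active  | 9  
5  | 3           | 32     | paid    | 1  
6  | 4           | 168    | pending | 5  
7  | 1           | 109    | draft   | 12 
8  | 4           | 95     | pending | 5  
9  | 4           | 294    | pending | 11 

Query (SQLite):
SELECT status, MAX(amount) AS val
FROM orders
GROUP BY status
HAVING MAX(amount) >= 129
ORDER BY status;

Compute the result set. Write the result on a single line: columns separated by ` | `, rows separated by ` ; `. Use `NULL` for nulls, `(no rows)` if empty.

active | 208 ; draft | 285 ; paid | 129 ; pending | 294

Partition orders by status; compute MAX(amount) within each group.
HAVING: keep groups where MAX(amount) >= 129.
  active: ids {2, 4} → MAX(amount)=208
  draft: ids {1, 7} → MAX(amount)=285
  paid: ids {3, 5} → MAX(amount)=129
  pending: ids {6, 8, 9} → MAX(amount)=294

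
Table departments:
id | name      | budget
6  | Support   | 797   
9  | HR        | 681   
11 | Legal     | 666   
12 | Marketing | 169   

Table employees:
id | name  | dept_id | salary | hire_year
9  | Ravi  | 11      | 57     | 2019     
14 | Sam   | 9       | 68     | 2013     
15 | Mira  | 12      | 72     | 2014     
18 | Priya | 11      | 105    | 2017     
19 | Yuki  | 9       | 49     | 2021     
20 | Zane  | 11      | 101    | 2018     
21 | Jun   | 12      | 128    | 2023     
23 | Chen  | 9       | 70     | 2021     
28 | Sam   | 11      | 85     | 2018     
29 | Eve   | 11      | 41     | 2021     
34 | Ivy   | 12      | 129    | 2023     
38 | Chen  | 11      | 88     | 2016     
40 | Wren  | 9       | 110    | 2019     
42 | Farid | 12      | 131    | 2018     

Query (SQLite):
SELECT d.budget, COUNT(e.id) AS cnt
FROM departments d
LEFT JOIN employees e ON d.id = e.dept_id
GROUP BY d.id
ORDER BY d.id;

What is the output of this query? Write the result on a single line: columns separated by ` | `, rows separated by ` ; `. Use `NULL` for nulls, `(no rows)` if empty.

797 | 0 ; 681 | 4 ; 666 | 6 ; 169 | 4

LEFT JOIN keeps every departments row; unmatched ones get NULL for employees columns.
Group by departments.id and compute COUNT(e.id). COUNT(col) of an all-NULL group is 0.
  6: ids {—} → COUNT(e.id)=0
  9: ids {14, 19, 23, 40} → COUNT(e.id)=4
  11: ids {9, 18, 20, 28, 29, 38} → COUNT(e.id)=6
  12: ids {15, 21, 34, 42} → COUNT(e.id)=4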